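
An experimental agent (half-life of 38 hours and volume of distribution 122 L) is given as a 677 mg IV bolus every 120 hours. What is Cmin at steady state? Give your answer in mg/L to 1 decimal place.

0.7 mg/L

k = ln2/t½ = ln2/38 ≈ 0.018241 h⁻¹; fraction remaining f = e^(−kτ) = e^(−0.018241×120) ≈ 0.1120.
Accumulation ratio R = 1/(1 − f) ≈ 1/0.8880 ≈ 1.1261.
Single-dose peak C₀ = D/Vd = 677/122 ≈ 5.549 mg/L.
Steady-state peak Cmax,ss = C₀·R ≈ 5.549 × 1.1261 ≈ 6.249 mg/L.
Steady-state trough Cmin,ss = Cmax,ss·f ≈ 6.249 × 0.1120 ≈ 0.700 mg/L.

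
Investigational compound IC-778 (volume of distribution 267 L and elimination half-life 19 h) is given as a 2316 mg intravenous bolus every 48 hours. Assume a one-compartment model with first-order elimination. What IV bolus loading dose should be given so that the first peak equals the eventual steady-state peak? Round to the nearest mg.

f = (1/2)^(48/19) ≈ 0.173581; accumulation ratio R = 1/(1−f) ≈ 1.21004.
Loading dose to hit Cmax,ss on first dose: D_load = D_maint·R ≈ 2316 × 1.21004 ≈ 2802.45 mg.

2802 mg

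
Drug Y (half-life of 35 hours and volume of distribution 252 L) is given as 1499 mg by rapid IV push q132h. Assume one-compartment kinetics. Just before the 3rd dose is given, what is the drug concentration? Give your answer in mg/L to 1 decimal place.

0.5 mg/L

f = (1/2)^(τ/t½) = (1/2)^(132/35) ≈ 0.0732.
C₀ = D/Vd = 1499/252 ≈ 5.948 mg/L.
Before the 3rd dose, 2 doses have been given. Superposition: Cmin = C₀·(f + f²).
≈ 5.948 × (0.0732 + 0.0054) ≈ 5.948 × 0.0786 ≈ 0.468 mg/L.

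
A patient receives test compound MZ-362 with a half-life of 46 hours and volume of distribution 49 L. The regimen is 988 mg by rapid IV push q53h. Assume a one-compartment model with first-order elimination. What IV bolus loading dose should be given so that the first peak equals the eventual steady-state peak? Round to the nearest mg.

f = (1/2)^(53/46) ≈ 0.449947; accumulation ratio R = 1/(1−f) ≈ 1.81801.
Loading dose to hit Cmax,ss on first dose: D_load = D_maint·R ≈ 988 × 1.81801 ≈ 1796.19 mg.

1796 mg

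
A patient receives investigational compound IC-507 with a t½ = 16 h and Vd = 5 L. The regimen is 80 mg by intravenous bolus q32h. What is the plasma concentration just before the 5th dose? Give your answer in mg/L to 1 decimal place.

5.3 mg/L

f = (1/2)^(τ/t½) = (1/2)^(32/16) ≈ 0.2500.
C₀ = D/Vd = 80/5 ≈ 16.000 mg/L.
Before the 5th dose, 4 doses have been given. Superposition: Cmin = C₀·(f + f² + … + f^4).
≈ 16.000 × (0.2500 + 0.0625 + 0.0156 + 0.0039) ≈ 16.000 × 0.3320 ≈ 5.312 mg/L.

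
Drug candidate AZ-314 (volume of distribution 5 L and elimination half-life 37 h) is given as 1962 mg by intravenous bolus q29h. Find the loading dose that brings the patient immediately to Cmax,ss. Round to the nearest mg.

f = (1/2)^(29/37) ≈ 0.580841; accumulation ratio R = 1/(1−f) ≈ 2.38573.
Loading dose to hit Cmax,ss on first dose: D_load = D_maint·R ≈ 1962 × 2.38573 ≈ 4680.80 mg.

4681 mg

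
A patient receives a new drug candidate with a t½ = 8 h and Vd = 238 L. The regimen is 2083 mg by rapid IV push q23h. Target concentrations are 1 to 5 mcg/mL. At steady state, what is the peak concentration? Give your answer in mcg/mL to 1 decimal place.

τ/t½ = 23/8 ≈ 2.875, so fraction remaining f = (1/2)^(23/8) ≈ 0.1363.
At steady state, accumulation factor R = 1/(1 − e^(−kτ)) ≈ 1.1578.
Single-dose peak C₀ = D/Vd = 2083/238 ≈ 8.752 mcg/mL.
Steady-state peak Cmax,ss = C₀·R ≈ 8.752 × 1.1578 ≈ 10.133 mcg/mL.
Peak 10.1 mcg/mL vs MTC 5 mcg/mL: exceeds toxic threshold.

10.1 mcg/mL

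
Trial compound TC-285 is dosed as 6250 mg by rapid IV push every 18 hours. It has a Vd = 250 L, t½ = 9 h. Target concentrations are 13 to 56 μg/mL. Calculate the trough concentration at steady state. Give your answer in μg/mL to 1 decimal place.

τ = 18 h = 2 half-lives, so f = (1/2)^2 = 0.25.
Accumulation ratio R = 1/(1 − f) = 1/0.75 = 4/3.
Single-dose peak C₀ = D/Vd = 6250/250 = 25 μg/mL.
Steady-state peak Cmax,ss = C₀·R = 25 × 4/3 ≈ 33.333 μg/mL.
Steady-state trough Cmin,ss = Cmax,ss·f ≈ 33.333 × 0.25 ≈ 8.333 μg/mL.
Trough 8.3 μg/mL vs MEC 13 μg/mL: subtherapeutic.

8.3 μg/mL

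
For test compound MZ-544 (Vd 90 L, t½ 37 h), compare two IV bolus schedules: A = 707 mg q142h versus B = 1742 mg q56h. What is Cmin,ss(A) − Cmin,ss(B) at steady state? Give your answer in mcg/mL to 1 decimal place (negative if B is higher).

-9.8 mcg/mL

Regimen A: f = (1/2)^(142/37) ≈ 0.0699; Cmin,ss = (707/90)·f/(1−f) ≈ 0.590 mcg/mL.
Regimen B: f = (1/2)^(56/37) ≈ 0.3503; Cmin,ss = (1742/90)·f/(1−f) ≈ 10.436 mcg/mL.
Difference ≈ 0.590 − 10.436 ≈ -9.846 mcg/mL.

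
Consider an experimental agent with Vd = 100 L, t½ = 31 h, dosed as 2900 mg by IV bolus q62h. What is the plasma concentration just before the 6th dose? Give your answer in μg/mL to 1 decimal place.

9.7 μg/mL

f = (1/2)^(τ/t½) = (1/2)^(62/31) ≈ 0.2500.
C₀ = D/Vd = 2900/100 ≈ 29.000 μg/mL.
Before the 6th dose, 5 doses have been given. Superposition: Cmin = C₀·(f + f² + … + f^5).
≈ 29.000 × (0.2500 + 0.0625 + 0.0156 + 0.0039 + 0.0010) ≈ 29.000 × 0.3330 ≈ 9.657 μg/mL.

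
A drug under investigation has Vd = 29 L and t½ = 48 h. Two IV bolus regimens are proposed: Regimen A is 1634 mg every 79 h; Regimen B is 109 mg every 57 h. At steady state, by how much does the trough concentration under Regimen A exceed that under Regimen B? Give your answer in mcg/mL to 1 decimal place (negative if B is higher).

23.5 mcg/mL

Regimen A: f = (1/2)^(79/48) ≈ 0.3196; Cmin,ss = (1634/29)·f/(1−f) ≈ 26.467 mcg/mL.
Regimen B: f = (1/2)^(57/48) ≈ 0.4391; Cmin,ss = (109/29)·f/(1−f) ≈ 2.942 mcg/mL.
Difference ≈ 26.467 − 2.942 ≈ 23.525 mcg/mL.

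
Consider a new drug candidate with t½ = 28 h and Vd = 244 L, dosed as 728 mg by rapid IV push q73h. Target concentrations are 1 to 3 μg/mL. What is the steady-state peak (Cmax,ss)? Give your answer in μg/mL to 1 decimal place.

k = ln2/t½ = ln2/28 ≈ 0.024755 h⁻¹; fraction remaining f = e^(−kτ) = e^(−0.024755×73) ≈ 0.1641.
Accumulation ratio R = 1/(1 − f) ≈ 1/0.8359 ≈ 1.1963.
Single-dose peak C₀ = D/Vd = 728/244 ≈ 2.984 μg/mL.
Steady-state peak Cmax,ss = C₀·R ≈ 2.984 × 1.1963 ≈ 3.570 μg/mL.
Peak 3.6 μg/mL vs MTC 3 μg/mL: exceeds toxic threshold.

3.6 μg/mL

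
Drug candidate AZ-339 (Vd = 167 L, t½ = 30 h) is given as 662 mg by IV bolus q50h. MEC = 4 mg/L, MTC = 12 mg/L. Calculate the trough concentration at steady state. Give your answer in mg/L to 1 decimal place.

1.8 mg/L

τ/t½ = 50/30 ≈ 1.6667, so fraction remaining f = (1/2)^(50/30) ≈ 0.3150.
At steady state, accumulation factor R = 1/(1 − e^(−kτ)) ≈ 1.4599.
Single-dose peak C₀ = D/Vd = 662/167 ≈ 3.964 mg/L.
Steady-state peak Cmax,ss = C₀·R ≈ 3.964 × 1.4599 ≈ 5.787 mg/L.
Steady-state trough Cmin,ss = Cmax,ss·f ≈ 5.787 × 0.3150 ≈ 1.823 mg/L.
Trough 1.8 mg/L vs MEC 4 mg/L: subtherapeutic.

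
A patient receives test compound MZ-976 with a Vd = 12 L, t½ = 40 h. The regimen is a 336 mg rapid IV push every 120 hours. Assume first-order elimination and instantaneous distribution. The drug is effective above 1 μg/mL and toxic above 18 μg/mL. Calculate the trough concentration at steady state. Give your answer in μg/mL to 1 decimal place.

τ = 120 h = 3 half-lives, so f = (1/2)^3 = 0.125.
Accumulation ratio R = 1/(1 − f) = 1/0.875 = 8/7.
Single-dose peak C₀ = D/Vd = 336/12 = 28 μg/mL.
Steady-state peak Cmax,ss = C₀·R = 28 × 8/7 ≈ 32.000 μg/mL.
Steady-state trough Cmin,ss = Cmax,ss·f ≈ 32.000 × 0.125 ≈ 4.000 μg/mL.
Trough 4.0 μg/mL vs MEC 1 μg/mL: adequate.

4.0 μg/mL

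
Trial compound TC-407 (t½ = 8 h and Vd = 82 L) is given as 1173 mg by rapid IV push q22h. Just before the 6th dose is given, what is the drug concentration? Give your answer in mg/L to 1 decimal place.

f = (1/2)^(τ/t½) = (1/2)^(22/8) ≈ 0.1487.
C₀ = D/Vd = 1173/82 ≈ 14.305 mg/L.
Before the 6th dose, 5 doses have been given. Superposition: Cmin = C₀·(f + f² + … + f^5).
≈ 14.305 × (0.1487 + 0.0221 + 0.0033 + 0.0005 + 0.0001) ≈ 14.305 × 0.1747 ≈ 2.499 mg/L.

2.5 mg/L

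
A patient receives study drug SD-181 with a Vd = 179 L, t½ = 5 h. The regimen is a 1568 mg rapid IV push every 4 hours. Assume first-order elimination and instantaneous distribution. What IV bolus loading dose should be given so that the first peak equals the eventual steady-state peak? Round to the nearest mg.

3684 mg

f = (1/2)^(4/5) ≈ 0.574349; accumulation ratio R = 1/(1−f) ≈ 2.34934.
Loading dose to hit Cmax,ss on first dose: D_load = D_maint·R ≈ 1568 × 2.34934 ≈ 3683.77 mg.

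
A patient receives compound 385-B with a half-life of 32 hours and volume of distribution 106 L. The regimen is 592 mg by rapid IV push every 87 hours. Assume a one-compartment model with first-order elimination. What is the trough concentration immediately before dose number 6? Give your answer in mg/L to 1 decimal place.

f = (1/2)^(τ/t½) = (1/2)^(87/32) ≈ 0.1519.
C₀ = D/Vd = 592/106 ≈ 5.585 mg/L.
Before the 6th dose, 5 doses have been given. Superposition: Cmin = C₀·(f + f² + … + f^5).
≈ 5.585 × (0.1519 + 0.0231 + 0.0035 + 0.0005 + 0.0001) ≈ 5.585 × 0.1791 ≈ 1.000 mg/L.

1.0 mg/L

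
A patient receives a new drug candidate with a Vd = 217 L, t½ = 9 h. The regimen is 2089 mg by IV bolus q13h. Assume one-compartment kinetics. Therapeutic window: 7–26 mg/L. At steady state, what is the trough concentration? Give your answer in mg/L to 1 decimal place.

k = ln2/t½ = ln2/9 ≈ 0.077016 h⁻¹; fraction remaining f = e^(−kτ) = e^(−0.077016×13) ≈ 0.3674.
Single-dose peak C₀ = D/Vd = 2089/217 ≈ 9.627 mg/L.
Steady-state trough Cmin,ss = C₀·f/(1−f) ≈ 9.627 × 0.3674/0.6326 ≈ 5.591 mg/L.
Trough 5.6 mg/L vs MEC 7 mg/L: subtherapeutic.

5.6 mg/L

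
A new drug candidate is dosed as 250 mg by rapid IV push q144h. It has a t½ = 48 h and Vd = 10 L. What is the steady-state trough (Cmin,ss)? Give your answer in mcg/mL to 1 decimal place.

3.6 mcg/mL

τ = 144 h = 3 half-lives, so f = (1/2)^3 = 0.125.
Accumulation ratio R = 1/(1 − f) = 1/0.875 = 8/7.
Single-dose peak C₀ = D/Vd = 250/10 = 25 mcg/mL.
Steady-state peak Cmax,ss = C₀·R = 25 × 8/7 ≈ 28.571 mcg/mL.
Steady-state trough Cmin,ss = Cmax,ss·f ≈ 28.571 × 0.125 ≈ 3.571 mcg/mL.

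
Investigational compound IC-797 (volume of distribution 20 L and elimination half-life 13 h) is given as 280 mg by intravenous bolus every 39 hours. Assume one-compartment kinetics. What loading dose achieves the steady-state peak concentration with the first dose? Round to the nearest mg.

320 mg

f = (1/2)^(39/13) ≈ 0.125000; accumulation ratio R = 1/(1−f) ≈ 1.14286.
Loading dose to hit Cmax,ss on first dose: D_load = D_maint·R ≈ 280 × 1.14286 ≈ 320.00 mg.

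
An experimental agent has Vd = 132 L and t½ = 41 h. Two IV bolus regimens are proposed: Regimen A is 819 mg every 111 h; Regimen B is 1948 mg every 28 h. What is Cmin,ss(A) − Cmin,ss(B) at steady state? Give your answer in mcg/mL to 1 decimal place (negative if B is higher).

Regimen A: f = (1/2)^(111/41) ≈ 0.1531; Cmin,ss = (819/132)·f/(1−f) ≈ 1.122 mcg/mL.
Regimen B: f = (1/2)^(28/41) ≈ 0.6229; Cmin,ss = (1948/132)·f/(1−f) ≈ 24.377 mcg/mL.
Difference ≈ 1.122 − 24.377 ≈ -23.255 mcg/mL.

-23.3 mcg/mL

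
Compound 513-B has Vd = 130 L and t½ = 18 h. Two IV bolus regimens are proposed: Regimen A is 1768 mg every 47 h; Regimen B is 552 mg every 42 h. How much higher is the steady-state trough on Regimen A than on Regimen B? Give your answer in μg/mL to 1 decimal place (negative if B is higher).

Regimen A: f = (1/2)^(47/18) ≈ 0.1637; Cmin,ss = (1768/130)·f/(1−f) ≈ 2.662 μg/mL.
Regimen B: f = (1/2)^(42/18) ≈ 0.1984; Cmin,ss = (552/130)·f/(1−f) ≈ 1.051 μg/mL.
Difference ≈ 2.662 − 1.051 ≈ 1.611 μg/mL.

1.6 μg/mL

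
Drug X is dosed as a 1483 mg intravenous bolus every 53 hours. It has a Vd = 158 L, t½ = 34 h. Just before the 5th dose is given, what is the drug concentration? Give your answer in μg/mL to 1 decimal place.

4.8 μg/mL

f = (1/2)^(τ/t½) = (1/2)^(53/34) ≈ 0.3394.
C₀ = D/Vd = 1483/158 ≈ 9.386 μg/mL.
Before the 5th dose, 4 doses have been given. Superposition: Cmin = C₀·(f + f² + … + f^4).
≈ 9.386 × (0.3394 + 0.1152 + 0.0391 + 0.0133) ≈ 9.386 × 0.5070 ≈ 4.759 μg/mL.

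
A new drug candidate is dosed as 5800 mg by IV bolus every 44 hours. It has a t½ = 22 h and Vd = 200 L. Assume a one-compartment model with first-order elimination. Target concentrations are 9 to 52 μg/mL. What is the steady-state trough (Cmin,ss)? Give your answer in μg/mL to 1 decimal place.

9.7 μg/mL

The dosing interval is 2 half-lives, so f = 2^(−2) = 0.25.
Accumulation ratio R = 1/(1 − f) = 1/0.75 = 4/3.
Single-dose peak C₀ = D/Vd = 5800/200 = 29 μg/mL.
Steady-state peak Cmax,ss = C₀·R = 29 × 4/3 ≈ 38.667 μg/mL.
Steady-state trough Cmin,ss = Cmax,ss·f ≈ 38.667 × 0.25 ≈ 9.667 μg/mL.
Trough 9.7 μg/mL vs MEC 9 μg/mL: adequate.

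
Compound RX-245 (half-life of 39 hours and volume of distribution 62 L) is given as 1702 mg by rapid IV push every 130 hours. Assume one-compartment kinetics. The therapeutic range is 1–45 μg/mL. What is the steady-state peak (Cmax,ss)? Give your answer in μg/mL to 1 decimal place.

30.5 μg/mL

k = ln2/t½ = ln2/39 ≈ 0.017773 h⁻¹; fraction remaining f = e^(−kτ) = e^(−0.017773×130) ≈ 0.0992.
At steady state, accumulation factor R = 1/(1 − e^(−kτ)) ≈ 1.1101.
Single-dose peak C₀ = D/Vd = 1702/62 ≈ 27.452 μg/mL.
Steady-state peak Cmax,ss = C₀·R ≈ 27.452 × 1.1101 ≈ 30.474 μg/mL.
Peak 30.5 μg/mL vs MTC 45 μg/mL: below toxic threshold.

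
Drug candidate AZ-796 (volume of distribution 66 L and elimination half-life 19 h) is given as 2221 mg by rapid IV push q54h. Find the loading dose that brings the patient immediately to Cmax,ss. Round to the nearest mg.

f = (1/2)^(54/19) ≈ 0.139457; accumulation ratio R = 1/(1−f) ≈ 1.16206.
Loading dose to hit Cmax,ss on first dose: D_load = D_maint·R ≈ 2221 × 1.16206 ≈ 2580.94 mg.

2581 mg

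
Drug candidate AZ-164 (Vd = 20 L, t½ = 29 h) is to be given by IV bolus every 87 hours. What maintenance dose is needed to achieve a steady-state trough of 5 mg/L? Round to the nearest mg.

τ/t½ = 87/29 ≈ 3, so f = (1/2)^(87/29) ≈ 0.125000.
Cmin,ss = (D/Vd)·f/(1−f), so D = Cmin,ss·Vd·(1−f)/f.
D = 5 × 20 × (1−f)/f ≈ 5 × 20 × 7.00000 ≈ 700.00 mg.

700 mg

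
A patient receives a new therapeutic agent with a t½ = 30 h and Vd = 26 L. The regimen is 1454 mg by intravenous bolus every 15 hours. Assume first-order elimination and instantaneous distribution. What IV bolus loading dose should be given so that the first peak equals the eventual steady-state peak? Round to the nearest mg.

f = (1/2)^(15/30) ≈ 0.707107; accumulation ratio R = 1/(1−f) ≈ 3.41422.
Loading dose to hit Cmax,ss on first dose: D_load = D_maint·R ≈ 1454 × 3.41422 ≈ 4964.28 mg.

4964 mg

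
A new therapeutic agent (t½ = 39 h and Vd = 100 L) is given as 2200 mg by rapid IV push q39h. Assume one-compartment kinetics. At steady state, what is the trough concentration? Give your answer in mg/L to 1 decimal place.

The dosing interval is 1 half-life, so f = 2^(−1) = 0.5.
At steady state, R = 1/(1 − 0.5) = 2/1.
Single-dose peak C₀ = D/Vd = 2200/100 = 22 mg/L.
Steady-state peak Cmax,ss = C₀·R = 22 × 2/1 ≈ 44.000 mg/L.
Steady-state trough Cmin,ss = Cmax,ss·f ≈ 44.000 × 0.5 ≈ 22.000 mg/L.

22.0 mg/L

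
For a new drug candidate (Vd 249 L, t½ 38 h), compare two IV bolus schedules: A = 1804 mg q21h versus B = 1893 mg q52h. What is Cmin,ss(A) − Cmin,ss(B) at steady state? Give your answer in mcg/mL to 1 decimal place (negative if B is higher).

Regimen A: f = (1/2)^(21/38) ≈ 0.6818; Cmin,ss = (1804/249)·f/(1−f) ≈ 15.524 mcg/mL.
Regimen B: f = (1/2)^(52/38) ≈ 0.3873; Cmin,ss = (1893/249)·f/(1−f) ≈ 4.806 mcg/mL.
Difference ≈ 15.524 − 4.806 ≈ 10.718 mcg/mL.

10.7 mcg/mL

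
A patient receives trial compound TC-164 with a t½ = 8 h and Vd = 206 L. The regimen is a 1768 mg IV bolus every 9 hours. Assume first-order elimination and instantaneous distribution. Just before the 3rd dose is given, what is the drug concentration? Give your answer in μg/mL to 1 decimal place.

5.7 μg/mL

f = (1/2)^(τ/t½) = (1/2)^(9/8) ≈ 0.4585.
C₀ = D/Vd = 1768/206 ≈ 8.583 μg/mL.
Before the 3rd dose, 2 doses have been given. Superposition: Cmin = C₀·(f + f²).
≈ 8.583 × (0.4585 + 0.2102) ≈ 8.583 × 0.6687 ≈ 5.739 μg/mL.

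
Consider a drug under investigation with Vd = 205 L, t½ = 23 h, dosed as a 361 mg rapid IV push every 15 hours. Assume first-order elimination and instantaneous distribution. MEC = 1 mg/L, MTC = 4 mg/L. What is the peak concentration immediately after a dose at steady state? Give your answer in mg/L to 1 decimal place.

4.8 mg/L

τ/t½ = 15/23 ≈ 0.65217, so fraction remaining f = (1/2)^(15/23) ≈ 0.6363.
At steady state, accumulation factor R = 1/(1 − e^(−kτ)) ≈ 2.7495.
Single-dose peak C₀ = D/Vd = 361/205 ≈ 1.761 mg/L.
Steady-state peak Cmax,ss = C₀·R ≈ 1.761 × 2.7495 ≈ 4.842 mg/L.
Peak 4.8 mg/L vs MTC 4 mg/L: exceeds toxic threshold.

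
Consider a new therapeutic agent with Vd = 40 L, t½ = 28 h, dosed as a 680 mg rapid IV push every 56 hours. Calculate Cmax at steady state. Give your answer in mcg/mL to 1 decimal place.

τ = 56 h = 2 half-lives, so f = (1/2)^2 = 0.25.
At steady state, R = 1/(1 − 0.25) = 4/3.
Single-dose peak C₀ = D/Vd = 680/40 = 17 mcg/mL.
Steady-state peak Cmax,ss = C₀·R = 17 × 4/3 ≈ 22.667 mcg/mL.

22.7 mcg/mL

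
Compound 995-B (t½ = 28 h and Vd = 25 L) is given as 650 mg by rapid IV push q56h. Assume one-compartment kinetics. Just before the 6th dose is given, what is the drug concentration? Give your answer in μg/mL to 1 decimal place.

8.7 μg/mL

f = (1/2)^(τ/t½) = (1/2)^(56/28) ≈ 0.2500.
C₀ = D/Vd = 650/25 ≈ 26.000 μg/mL.
Before the 6th dose, 5 doses have been given. Superposition: Cmin = C₀·(f + f² + … + f^5).
≈ 26.000 × (0.2500 + 0.0625 + 0.0156 + 0.0039 + 0.0010) ≈ 26.000 × 0.3330 ≈ 8.658 μg/mL.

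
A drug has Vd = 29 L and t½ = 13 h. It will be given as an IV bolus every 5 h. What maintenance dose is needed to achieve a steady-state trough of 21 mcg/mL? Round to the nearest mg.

186 mg

τ/t½ = 5/13 ≈ 0.38462, so f = (1/2)^(5/13) ≈ 0.765983.
Cmin,ss = (D/Vd)·f/(1−f), so D = Cmin,ss·Vd·(1−f)/f.
D = 21 × 29 × (1−f)/f ≈ 21 × 29 × 0.30551 ≈ 186.06 mg.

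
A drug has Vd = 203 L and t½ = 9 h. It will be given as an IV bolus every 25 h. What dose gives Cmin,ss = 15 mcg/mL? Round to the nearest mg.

τ/t½ = 25/9 ≈ 2.7778, so f = (1/2)^(25/9) ≈ 0.145816.
Cmin,ss = (D/Vd)·f/(1−f), so D = Cmin,ss·Vd·(1−f)/f.
D = 15 × 203 × (1−f)/f ≈ 15 × 203 × 5.85796 ≈ 17837.49 mg.

17837 mg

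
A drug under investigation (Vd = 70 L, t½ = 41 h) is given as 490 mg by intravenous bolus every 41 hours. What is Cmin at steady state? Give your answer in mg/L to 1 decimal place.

τ = 41 h = 1 half-life, so f = (1/2)^1 = 0.5.
Accumulation ratio R = 1/(1 − f) = 1/0.5 = 2/1.
Single-dose peak C₀ = D/Vd = 490/70 = 7 mg/L.
Steady-state peak Cmax,ss = C₀·R = 7 × 2/1 ≈ 14.000 mg/L.
Steady-state trough Cmin,ss = Cmax,ss·f ≈ 14.000 × 0.5 ≈ 7.000 mg/L.

7.0 mg/L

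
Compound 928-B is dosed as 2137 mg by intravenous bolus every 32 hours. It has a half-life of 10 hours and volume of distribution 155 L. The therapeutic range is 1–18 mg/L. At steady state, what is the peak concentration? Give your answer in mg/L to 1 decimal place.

Over one 32-h interval, 32/10 ≈ 3.2 half-lives elapse, leaving f ≈ 0.1088 of each dose.
At steady state, accumulation factor R = 1/(1 − e^(−kτ)) ≈ 1.1221.
Single-dose peak C₀ = D/Vd = 2137/155 ≈ 13.787 mg/L.
Cmax,ss = C₀/(1 − f) ≈ 13.787/0.8912 ≈ 15.470 mg/L.
Peak 15.5 mg/L vs MTC 18 mg/L: below toxic threshold.

15.5 mg/L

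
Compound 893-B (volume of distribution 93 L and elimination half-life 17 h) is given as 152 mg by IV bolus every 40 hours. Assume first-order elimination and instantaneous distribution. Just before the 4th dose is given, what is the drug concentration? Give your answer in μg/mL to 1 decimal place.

0.4 μg/mL

f = (1/2)^(τ/t½) = (1/2)^(40/17) ≈ 0.1957.
C₀ = D/Vd = 152/93 ≈ 1.634 μg/mL.
Before the 4th dose, 3 doses have been given. Superposition: Cmin = C₀·(f + f² + … + f^3).
≈ 1.634 × (0.1957 + 0.0383 + 0.0075) ≈ 1.634 × 0.2415 ≈ 0.395 μg/mL.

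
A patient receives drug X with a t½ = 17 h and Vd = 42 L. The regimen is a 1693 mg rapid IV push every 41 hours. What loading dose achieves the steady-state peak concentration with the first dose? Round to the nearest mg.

f = (1/2)^(41/17) ≈ 0.187926; accumulation ratio R = 1/(1−f) ≈ 1.23141.
Loading dose to hit Cmax,ss on first dose: D_load = D_maint·R ≈ 1693 × 1.23141 ≈ 2084.78 mg.

2085 mg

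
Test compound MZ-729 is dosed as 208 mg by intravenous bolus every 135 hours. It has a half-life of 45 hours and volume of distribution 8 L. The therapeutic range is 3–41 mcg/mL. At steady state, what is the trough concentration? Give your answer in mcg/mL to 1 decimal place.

τ = 135 h = 3 half-lives, so f = (1/2)^3 = 0.125.
Accumulation ratio R = 1/(1 − f) = 1/0.875 = 8/7.
Single-dose peak C₀ = D/Vd = 208/8 = 26 mcg/mL.
Steady-state peak Cmax,ss = C₀·R = 26 × 8/7 ≈ 29.714 mcg/mL.
Steady-state trough Cmin,ss = Cmax,ss·f ≈ 29.714 × 0.125 ≈ 3.714 mcg/mL.
Trough 3.7 mcg/mL vs MEC 3 mcg/mL: adequate.

3.7 mcg/mL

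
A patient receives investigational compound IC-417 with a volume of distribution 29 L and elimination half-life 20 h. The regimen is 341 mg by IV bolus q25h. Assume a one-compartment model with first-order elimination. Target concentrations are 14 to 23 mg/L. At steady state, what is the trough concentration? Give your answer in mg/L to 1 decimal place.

τ/t½ = 25/20 ≈ 1.25, so fraction remaining f = (1/2)^(25/20) ≈ 0.4204.
Accumulation ratio R = 1/(1 − f) ≈ 1/0.5796 ≈ 1.7253.
Single-dose peak C₀ = D/Vd = 341/29 ≈ 11.759 mg/L.
Cmax,ss = C₀/(1 − f) ≈ 11.759/0.5796 ≈ 20.288 mg/L.
One interval later, Cmin,ss = Cmax,ss·e^(−kτ) ≈ 20.288 × 0.4204 ≈ 8.529 mg/L.
Trough 8.5 mg/L vs MEC 14 mg/L: subtherapeutic.

8.5 mg/L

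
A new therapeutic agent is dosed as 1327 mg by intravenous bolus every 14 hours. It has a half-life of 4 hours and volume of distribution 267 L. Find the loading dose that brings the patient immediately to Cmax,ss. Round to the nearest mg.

f = (1/2)^(14/4) ≈ 0.088388; accumulation ratio R = 1/(1−f) ≈ 1.09696.
Loading dose to hit Cmax,ss on first dose: D_load = D_maint·R ≈ 1327 × 1.09696 ≈ 1455.67 mg.

1456 mg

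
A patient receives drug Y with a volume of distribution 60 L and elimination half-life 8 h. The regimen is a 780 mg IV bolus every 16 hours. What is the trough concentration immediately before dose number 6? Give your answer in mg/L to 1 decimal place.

f = (1/2)^(τ/t½) = (1/2)^(16/8) ≈ 0.2500.
C₀ = D/Vd = 780/60 ≈ 13.000 mg/L.
Before the 6th dose, 5 doses have been given. Superposition: Cmin = C₀·(f + f² + … + f^5).
≈ 13.000 × (0.2500 + 0.0625 + 0.0156 + 0.0039 + 0.0010) ≈ 13.000 × 0.3330 ≈ 4.329 mg/L.

4.3 mg/L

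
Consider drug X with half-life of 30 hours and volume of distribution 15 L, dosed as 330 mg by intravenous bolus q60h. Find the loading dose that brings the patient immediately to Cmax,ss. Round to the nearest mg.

f = (1/2)^(60/30) ≈ 0.250000; accumulation ratio R = 1/(1−f) ≈ 1.33333.
Loading dose to hit Cmax,ss on first dose: D_load = D_maint·R ≈ 330 × 1.33333 ≈ 440.00 mg.

440 mg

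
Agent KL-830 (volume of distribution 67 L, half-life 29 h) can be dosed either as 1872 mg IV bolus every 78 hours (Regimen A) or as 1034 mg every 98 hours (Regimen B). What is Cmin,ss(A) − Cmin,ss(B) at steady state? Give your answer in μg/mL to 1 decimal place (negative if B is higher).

Regimen A: f = (1/2)^(78/29) ≈ 0.1550; Cmin,ss = (1872/67)·f/(1−f) ≈ 5.125 μg/mL.
Regimen B: f = (1/2)^(98/29) ≈ 0.0961; Cmin,ss = (1034/67)·f/(1−f) ≈ 1.641 μg/mL.
Difference ≈ 5.125 − 1.641 ≈ 3.484 μg/mL.

3.5 μg/mL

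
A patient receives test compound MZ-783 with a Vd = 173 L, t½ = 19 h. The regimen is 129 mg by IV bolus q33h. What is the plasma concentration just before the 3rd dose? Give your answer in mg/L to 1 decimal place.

f = (1/2)^(τ/t½) = (1/2)^(33/19) ≈ 0.3000.
C₀ = D/Vd = 129/173 ≈ 0.746 mg/L.
Before the 3rd dose, 2 doses have been given. Superposition: Cmin = C₀·(f + f²).
≈ 0.746 × (0.3000 + 0.0900) ≈ 0.746 × 0.3900 ≈ 0.291 mg/L.

0.3 mg/L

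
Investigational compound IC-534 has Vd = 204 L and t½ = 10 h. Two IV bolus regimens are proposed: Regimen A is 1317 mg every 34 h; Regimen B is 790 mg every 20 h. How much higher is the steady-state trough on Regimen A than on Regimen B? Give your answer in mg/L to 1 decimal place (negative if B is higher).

Regimen A: f = (1/2)^(34/10) ≈ 0.0947; Cmin,ss = (1317/204)·f/(1−f) ≈ 0.675 mg/L.
Regimen B: f = (1/2)^(20/10) ≈ 0.2500; Cmin,ss = (790/204)·f/(1−f) ≈ 1.291 mg/L.
Difference ≈ 0.675 − 1.291 ≈ -0.616 mg/L.

-0.6 mg/L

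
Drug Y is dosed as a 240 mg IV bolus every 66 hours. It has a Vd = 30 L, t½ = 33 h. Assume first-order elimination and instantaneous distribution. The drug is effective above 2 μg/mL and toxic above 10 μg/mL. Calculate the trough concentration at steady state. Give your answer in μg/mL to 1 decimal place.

2.7 μg/mL

The dosing interval is 2 half-lives, so f = 2^(−2) = 0.25.
At steady state, R = 1/(1 − 0.25) = 4/3.
Single-dose peak C₀ = D/Vd = 240/30 = 8 μg/mL.
Steady-state peak Cmax,ss = C₀·R = 8 × 4/3 ≈ 10.667 μg/mL.
Steady-state trough Cmin,ss = Cmax,ss·f ≈ 10.667 × 0.25 ≈ 2.667 μg/mL.
Trough 2.7 μg/mL vs MEC 2 μg/mL: adequate.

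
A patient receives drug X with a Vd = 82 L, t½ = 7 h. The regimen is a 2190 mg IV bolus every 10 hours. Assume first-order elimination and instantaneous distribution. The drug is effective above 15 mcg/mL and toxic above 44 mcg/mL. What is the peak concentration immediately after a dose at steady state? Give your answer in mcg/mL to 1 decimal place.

Over one 10-h interval, 10/7 ≈ 1.4286 half-lives elapse, leaving f ≈ 0.3715 of each dose.
At steady state, accumulation factor R = 1/(1 − e^(−kτ)) ≈ 1.5911.
Single-dose peak C₀ = D/Vd = 2190/82 ≈ 26.707 mcg/mL.
Steady-state peak Cmax,ss = C₀·R ≈ 26.707 × 1.5911 ≈ 42.494 mcg/mL.
Peak 42.5 mcg/mL vs MTC 44 mcg/mL: below toxic threshold.

42.5 mcg/mL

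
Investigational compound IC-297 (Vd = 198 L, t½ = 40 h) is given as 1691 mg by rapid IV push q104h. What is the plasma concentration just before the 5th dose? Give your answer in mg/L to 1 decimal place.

f = (1/2)^(τ/t½) = (1/2)^(104/40) ≈ 0.1649.
C₀ = D/Vd = 1691/198 ≈ 8.540 mg/L.
Before the 5th dose, 4 doses have been given. Superposition: Cmin = C₀·(f + f² + … + f^4).
≈ 8.540 × (0.1649 + 0.0272 + 0.0045 + 0.0007) ≈ 8.540 × 0.1973 ≈ 1.685 mg/L.

1.7 mg/L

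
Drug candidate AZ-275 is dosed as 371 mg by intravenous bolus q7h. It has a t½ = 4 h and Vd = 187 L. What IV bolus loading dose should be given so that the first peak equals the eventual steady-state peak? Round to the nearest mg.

f = (1/2)^(7/4) ≈ 0.297302; accumulation ratio R = 1/(1−f) ≈ 1.42309.
Loading dose to hit Cmax,ss on first dose: D_load = D_maint·R ≈ 371 × 1.42309 ≈ 527.97 mg.

528 mg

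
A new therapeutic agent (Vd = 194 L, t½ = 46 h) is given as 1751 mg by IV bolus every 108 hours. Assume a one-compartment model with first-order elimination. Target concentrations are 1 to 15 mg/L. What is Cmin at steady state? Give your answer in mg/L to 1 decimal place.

Over one 108-h interval, 108/46 ≈ 2.3478 half-lives elapse, leaving f ≈ 0.1964 of each dose.
Each bolus raises the concentration by D/Vd = 1751/194 ≈ 9.026 mg/L.
Steady-state trough Cmin,ss = C₀·f/(1−f) ≈ 9.026 × 0.1964/0.8036 ≈ 2.206 mg/L.
Trough 2.2 mg/L vs MEC 1 mg/L: adequate.

2.2 mg/L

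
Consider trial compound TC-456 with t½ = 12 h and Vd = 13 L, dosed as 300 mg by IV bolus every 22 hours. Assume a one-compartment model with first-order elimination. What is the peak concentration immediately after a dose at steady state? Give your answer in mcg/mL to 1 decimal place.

k = ln2/t½ = ln2/12 ≈ 0.057762 h⁻¹; fraction remaining f = e^(−kτ) = e^(−0.057762×22) ≈ 0.2806.
Accumulation ratio R = 1/(1 − f) ≈ 1/0.7194 ≈ 1.3900.
Single-dose peak C₀ = D/Vd = 300/13 ≈ 23.077 mcg/mL.
Steady-state peak Cmax,ss = C₀·R ≈ 23.077 × 1.3900 ≈ 32.077 mcg/mL.

32.1 mcg/mL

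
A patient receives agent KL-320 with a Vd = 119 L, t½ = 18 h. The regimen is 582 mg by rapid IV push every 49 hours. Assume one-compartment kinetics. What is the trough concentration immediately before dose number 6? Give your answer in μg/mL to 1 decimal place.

f = (1/2)^(τ/t½) = (1/2)^(49/18) ≈ 0.1515.
C₀ = D/Vd = 582/119 ≈ 4.891 μg/mL.
Before the 6th dose, 5 doses have been given. Superposition: Cmin = C₀·(f + f² + … + f^5).
≈ 4.891 × (0.1515 + 0.0230 + 0.0035 + 0.0005 + 0.0001) ≈ 4.891 × 0.1786 ≈ 0.874 μg/mL.

0.9 μg/mL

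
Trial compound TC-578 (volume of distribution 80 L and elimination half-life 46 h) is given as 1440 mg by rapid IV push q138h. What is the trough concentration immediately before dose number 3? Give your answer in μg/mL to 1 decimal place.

2.5 μg/mL

f = (1/2)^(τ/t½) = (1/2)^(138/46) ≈ 0.1250.
C₀ = D/Vd = 1440/80 ≈ 18.000 μg/mL.
Before the 3rd dose, 2 doses have been given. Superposition: Cmin = C₀·(f + f²).
≈ 18.000 × (0.1250 + 0.0156) ≈ 18.000 × 0.1406 ≈ 2.531 μg/mL.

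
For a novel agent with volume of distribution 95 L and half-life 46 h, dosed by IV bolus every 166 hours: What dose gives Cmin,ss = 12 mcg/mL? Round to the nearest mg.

12767 mg

τ/t½ = 166/46 ≈ 3.6087, so f = (1/2)^(166/46) ≈ 0.081974.
Cmin,ss = (D/Vd)·f/(1−f), so D = Cmin,ss·Vd·(1−f)/f.
D = 12 × 95 × (1−f)/f ≈ 12 × 95 × 11.19899 ≈ 12766.85 mg.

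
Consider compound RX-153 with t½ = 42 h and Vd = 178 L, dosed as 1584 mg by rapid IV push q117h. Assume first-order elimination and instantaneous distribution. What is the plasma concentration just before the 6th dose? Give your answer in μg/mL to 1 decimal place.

f = (1/2)^(τ/t½) = (1/2)^(117/42) ≈ 0.1450.
C₀ = D/Vd = 1584/178 ≈ 8.899 μg/mL.
Before the 6th dose, 5 doses have been given. Superposition: Cmin = C₀·(f + f² + … + f^5).
≈ 8.899 × (0.1450 + 0.0210 + 0.0030 + 0.0004 + 0.0001) ≈ 8.899 × 0.1695 ≈ 1.508 μg/mL.

1.5 μg/mL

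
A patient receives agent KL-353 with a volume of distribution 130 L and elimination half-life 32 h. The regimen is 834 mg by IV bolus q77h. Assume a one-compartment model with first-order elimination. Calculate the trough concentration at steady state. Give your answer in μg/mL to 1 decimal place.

1.5 μg/mL

Over one 77-h interval, 77/32 ≈ 2.4062 half-lives elapse, leaving f ≈ 0.1886 of each dose.
Accumulation ratio R = 1/(1 − f) ≈ 1/0.8114 ≈ 1.2324.
Each bolus raises the concentration by D/Vd = 834/130 ≈ 6.415 μg/mL.
Cmax,ss = C₀/(1 − f) ≈ 6.415/0.8114 ≈ 7.906 μg/mL.
One interval later, Cmin,ss = Cmax,ss·e^(−kτ) ≈ 7.906 × 0.1886 ≈ 1.491 μg/mL.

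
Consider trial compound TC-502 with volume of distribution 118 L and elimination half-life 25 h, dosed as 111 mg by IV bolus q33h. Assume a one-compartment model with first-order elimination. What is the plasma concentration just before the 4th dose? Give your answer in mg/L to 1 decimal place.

f = (1/2)^(τ/t½) = (1/2)^(33/25) ≈ 0.4005.
C₀ = D/Vd = 111/118 ≈ 0.941 mg/L.
Before the 4th dose, 3 doses have been given. Superposition: Cmin = C₀·(f + f² + … + f^3).
≈ 0.941 × (0.4005 + 0.1604 + 0.0642) ≈ 0.941 × 0.6251 ≈ 0.588 mg/L.

0.6 mg/L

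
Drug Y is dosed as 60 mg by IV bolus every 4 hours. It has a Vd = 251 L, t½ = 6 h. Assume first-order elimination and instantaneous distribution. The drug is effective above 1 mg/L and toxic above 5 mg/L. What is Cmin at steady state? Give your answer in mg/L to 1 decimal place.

0.4 mg/L

Over one 4-h interval, 4/6 ≈ 0.66667 half-lives elapse, leaving f ≈ 0.6300 of each dose.
Accumulation ratio R = 1/(1 − f) ≈ 1/0.3700 ≈ 2.7027.
Single-dose peak C₀ = D/Vd = 60/251 ≈ 0.239 mg/L.
Steady-state peak Cmax,ss = C₀·R ≈ 0.239 × 2.7027 ≈ 0.646 mg/L.
One interval later, Cmin,ss = Cmax,ss·e^(−kτ) ≈ 0.646 × 0.6300 ≈ 0.407 mg/L.
Trough 0.4 mg/L vs MEC 1 mg/L: subtherapeutic.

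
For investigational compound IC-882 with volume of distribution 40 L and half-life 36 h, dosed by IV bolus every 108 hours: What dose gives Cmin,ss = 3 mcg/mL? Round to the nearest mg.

τ/t½ = 108/36 ≈ 3, so f = (1/2)^(108/36) ≈ 0.125000.
Cmin,ss = (D/Vd)·f/(1−f), so D = Cmin,ss·Vd·(1−f)/f.
D = 3 × 40 × (1−f)/f ≈ 3 × 40 × 7.00000 ≈ 840.00 mg.

840 mg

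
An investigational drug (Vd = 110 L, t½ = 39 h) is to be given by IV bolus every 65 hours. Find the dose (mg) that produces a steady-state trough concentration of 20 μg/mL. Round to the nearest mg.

4785 mg

τ/t½ = 65/39 ≈ 1.6667, so f = (1/2)^(65/39) ≈ 0.314980.
Cmin,ss = (D/Vd)·f/(1−f), so D = Cmin,ss·Vd·(1−f)/f.
D = 20 × 110 × (1−f)/f ≈ 20 × 110 × 2.17480 ≈ 4784.56 mg.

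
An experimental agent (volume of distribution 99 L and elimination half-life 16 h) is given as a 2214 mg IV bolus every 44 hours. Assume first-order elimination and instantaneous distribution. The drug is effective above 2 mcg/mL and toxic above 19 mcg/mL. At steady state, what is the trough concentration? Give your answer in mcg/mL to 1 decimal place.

3.9 mcg/mL

τ/t½ = 44/16 ≈ 2.75, so fraction remaining f = (1/2)^(44/16) ≈ 0.1487.
Accumulation ratio R = 1/(1 − f) ≈ 1/0.8513 ≈ 1.1747.
Single-dose peak C₀ = D/Vd = 2214/99 ≈ 22.364 mcg/mL.
Steady-state peak Cmax,ss = C₀·R ≈ 22.364 × 1.1747 ≈ 26.271 mcg/mL.
One interval later, Cmin,ss = Cmax,ss·e^(−kτ) ≈ 26.271 × 0.1487 ≈ 3.906 mcg/mL.
Trough 3.9 mcg/mL vs MEC 2 mcg/mL: adequate.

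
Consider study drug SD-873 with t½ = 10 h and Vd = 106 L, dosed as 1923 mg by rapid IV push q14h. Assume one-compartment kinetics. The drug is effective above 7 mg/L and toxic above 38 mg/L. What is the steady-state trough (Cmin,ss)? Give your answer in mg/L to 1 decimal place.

k = ln2/t½ = ln2/10 ≈ 0.069315 h⁻¹; fraction remaining f = e^(−kτ) = e^(−0.069315×14) ≈ 0.3789.
At steady state, accumulation factor R = 1/(1 − e^(−kτ)) ≈ 1.6100.
Each bolus raises the concentration by D/Vd = 1923/106 ≈ 18.142 mg/L.
Cmax,ss = C₀/(1 − f) ≈ 18.142/0.6211 ≈ 29.209 mg/L.
One interval later, Cmin,ss = Cmax,ss·e^(−kτ) ≈ 29.209 × 0.3789 ≈ 11.067 mg/L.
Trough 11.1 mg/L vs MEC 7 mg/L: adequate.

11.1 mg/L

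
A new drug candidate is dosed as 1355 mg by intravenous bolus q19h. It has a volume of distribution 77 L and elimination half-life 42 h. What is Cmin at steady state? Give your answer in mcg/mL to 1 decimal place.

47.8 mcg/mL

Over one 19-h interval, 19/42 ≈ 0.45238 half-lives elapse, leaving f ≈ 0.7308 of each dose.
Each bolus raises the concentration by D/Vd = 1355/77 ≈ 17.597 mcg/mL.
Steady-state trough Cmin,ss = C₀·f/(1−f) ≈ 17.597 × 0.7308/0.2692 ≈ 47.771 mcg/mL.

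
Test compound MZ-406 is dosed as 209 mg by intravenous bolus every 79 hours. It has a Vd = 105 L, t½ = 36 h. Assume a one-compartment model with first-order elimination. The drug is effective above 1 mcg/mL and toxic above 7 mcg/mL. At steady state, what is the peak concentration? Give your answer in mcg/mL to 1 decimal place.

2.5 mcg/mL

k = ln2/t½ = ln2/36 ≈ 0.019254 h⁻¹; fraction remaining f = e^(−kτ) = e^(−0.019254×79) ≈ 0.2185.
At steady state, accumulation factor R = 1/(1 − e^(−kτ)) ≈ 1.2796.
Single-dose peak C₀ = D/Vd = 209/105 ≈ 1.990 mcg/mL.
Steady-state peak Cmax,ss = C₀·R ≈ 1.990 × 1.2796 ≈ 2.546 mcg/mL.
Peak 2.5 mcg/mL vs MTC 7 mcg/mL: below toxic threshold.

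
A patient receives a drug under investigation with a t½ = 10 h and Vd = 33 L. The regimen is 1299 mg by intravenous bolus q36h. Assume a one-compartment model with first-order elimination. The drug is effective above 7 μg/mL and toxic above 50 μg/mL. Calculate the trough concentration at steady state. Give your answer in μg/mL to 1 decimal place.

3.5 μg/mL

Over one 36-h interval, 36/10 ≈ 3.6 half-lives elapse, leaving f ≈ 0.0825 of each dose.
At steady state, accumulation factor R = 1/(1 − e^(−kτ)) ≈ 1.0899.
Single-dose peak C₀ = D/Vd = 1299/33 ≈ 39.364 μg/mL.
Cmax,ss = C₀/(1 − f) ≈ 39.364/0.9175 ≈ 42.904 μg/mL.
Steady-state trough Cmin,ss = Cmax,ss·f ≈ 42.904 × 0.0825 ≈ 3.540 μg/mL.
Trough 3.5 μg/mL vs MEC 7 μg/mL: subtherapeutic.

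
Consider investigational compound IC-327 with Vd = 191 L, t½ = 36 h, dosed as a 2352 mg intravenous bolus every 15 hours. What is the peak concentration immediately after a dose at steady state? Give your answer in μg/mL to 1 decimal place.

49.1 μg/mL

Over one 15-h interval, 15/36 ≈ 0.41667 half-lives elapse, leaving f ≈ 0.7492 of each dose.
Accumulation ratio R = 1/(1 − f) ≈ 1/0.2508 ≈ 3.9872.
Single-dose peak C₀ = D/Vd = 2352/191 ≈ 12.314 μg/mL.
Cmax,ss = C₀/(1 − f) ≈ 12.314/0.2508 ≈ 49.099 μg/mL.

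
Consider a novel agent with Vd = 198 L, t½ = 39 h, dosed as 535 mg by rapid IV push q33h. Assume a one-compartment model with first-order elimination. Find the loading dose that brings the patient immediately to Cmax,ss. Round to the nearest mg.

1206 mg

f = (1/2)^(33/39) ≈ 0.556266; accumulation ratio R = 1/(1−f) ≈ 2.25360.
Loading dose to hit Cmax,ss on first dose: D_load = D_maint·R ≈ 535 × 2.25360 ≈ 1205.68 mg.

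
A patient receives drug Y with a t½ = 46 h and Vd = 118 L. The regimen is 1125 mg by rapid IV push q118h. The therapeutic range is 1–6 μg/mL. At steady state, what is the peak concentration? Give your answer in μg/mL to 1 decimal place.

Over one 118-h interval, 118/46 ≈ 2.5652 half-lives elapse, leaving f ≈ 0.1690 of each dose.
Accumulation ratio R = 1/(1 − f) ≈ 1/0.8310 ≈ 1.2034.
Each bolus raises the concentration by D/Vd = 1125/118 ≈ 9.534 μg/mL.
Cmax,ss = C₀/(1 − f) ≈ 9.534/0.8310 ≈ 11.473 μg/mL.
Peak 11.5 μg/mL vs MTC 6 μg/mL: exceeds toxic threshold.

11.5 μg/mL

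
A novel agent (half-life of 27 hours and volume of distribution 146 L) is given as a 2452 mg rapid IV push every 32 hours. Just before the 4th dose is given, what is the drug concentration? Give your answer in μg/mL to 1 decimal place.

12.1 μg/mL

f = (1/2)^(τ/t½) = (1/2)^(32/27) ≈ 0.4398.
C₀ = D/Vd = 2452/146 ≈ 16.795 μg/mL.
Before the 4th dose, 3 doses have been given. Superposition: Cmin = C₀·(f + f² + … + f^3).
≈ 16.795 × (0.4398 + 0.1934 + 0.0851) ≈ 16.795 × 0.7183 ≈ 12.064 μg/mL.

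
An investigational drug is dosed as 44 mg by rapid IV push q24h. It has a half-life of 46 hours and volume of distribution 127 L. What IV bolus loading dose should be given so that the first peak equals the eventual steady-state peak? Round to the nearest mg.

f = (1/2)^(24/46) ≈ 0.696532; accumulation ratio R = 1/(1−f) ≈ 3.29524.
Loading dose to hit Cmax,ss on first dose: D_load = D_maint·R ≈ 44 × 3.29524 ≈ 144.99 mg.

145 mg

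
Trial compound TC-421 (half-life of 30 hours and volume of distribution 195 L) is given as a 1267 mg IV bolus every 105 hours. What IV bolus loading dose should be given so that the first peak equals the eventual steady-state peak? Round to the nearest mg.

f = (1/2)^(105/30) ≈ 0.088388; accumulation ratio R = 1/(1−f) ≈ 1.09696.
Loading dose to hit Cmax,ss on first dose: D_load = D_maint·R ≈ 1267 × 1.09696 ≈ 1389.85 mg.

1390 mg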